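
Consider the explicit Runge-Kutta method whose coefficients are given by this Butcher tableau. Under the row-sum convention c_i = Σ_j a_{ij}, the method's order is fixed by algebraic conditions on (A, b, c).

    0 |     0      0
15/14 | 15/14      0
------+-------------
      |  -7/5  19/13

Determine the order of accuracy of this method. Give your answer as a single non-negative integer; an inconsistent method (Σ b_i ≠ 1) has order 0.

0

b = (-7/5, 19/13)
c = (0, 15/14)
Σ b_i: (-7/5)·1 + 19/13·1 = 4/65 ≠ 1 ⇒ order 0.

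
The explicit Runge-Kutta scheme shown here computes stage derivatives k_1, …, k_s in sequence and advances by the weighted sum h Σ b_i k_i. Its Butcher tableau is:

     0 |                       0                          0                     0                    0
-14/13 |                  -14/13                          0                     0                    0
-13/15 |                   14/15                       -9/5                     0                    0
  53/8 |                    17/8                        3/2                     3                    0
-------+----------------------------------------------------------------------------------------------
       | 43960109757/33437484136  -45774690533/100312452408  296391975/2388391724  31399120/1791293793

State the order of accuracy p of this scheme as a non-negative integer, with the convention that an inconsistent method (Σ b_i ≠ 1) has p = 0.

b = (43960109757/33437484136, -45774690533/100312452408, 296391975/2388391724, 31399120/1791293793)
c = (0, -14/13, -13/15, 53/8)
Ac = (0, 0, 126/65, -274/65)
Σ b_i: 43960109757/33437484136·1 + (-45774690533/100312452408)·1 + 296391975/2388391724·1 + 31399120/1791293793·1 = 1 ✓
b·c: (-45774690533/100312452408)·(-14/13) + 296391975/2388391724·(-13/15) + 31399120/1791293793·53/8 = 1/2 ✓
b·c²: (-45774690533/100312452408)·196/169 + 296391975/2388391724·169/225 + 31399120/1791293793·2809/64 = 1/3 ✓
b·Ac: 296391975/2388391724·126/65 + 31399120/1791293793·(-274/65) = 1/6 ✓
b·c³: (-45774690533/100312452408)·(-2744/2197) + 296391975/2388391724·(-2197/3375) + 31399120/1791293793·148877/512 = 4803026685887/859821020640 ≠ 1/4 ⇒ order 3.
b·(c∘Ac): 296391975/2388391724·(-42/25) + 31399120/1791293793·(-7261/260) = -32508702133/46573638618 ≠ 1/8
b·Ac²: 296391975/2388391724·(-1764/845) + 31399120/1791293793·50611/12675 = -66042428947/349302289635 ≠ 1/12
b·A²c: 31399120/1791293793·378/65 = 791257824/7762273103 ≠ 1/24

3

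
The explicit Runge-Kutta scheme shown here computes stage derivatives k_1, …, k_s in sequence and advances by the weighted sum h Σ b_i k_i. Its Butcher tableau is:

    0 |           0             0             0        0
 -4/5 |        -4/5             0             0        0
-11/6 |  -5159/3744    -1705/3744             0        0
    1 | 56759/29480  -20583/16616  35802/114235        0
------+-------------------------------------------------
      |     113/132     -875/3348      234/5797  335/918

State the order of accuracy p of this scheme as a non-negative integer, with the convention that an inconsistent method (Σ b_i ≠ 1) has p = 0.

b = (113/132, -875/3348, 234/5797, 335/918)
c = (0, -4/5, -11/6, 1)
Ac = (0, 0, 341/936, 279/670)
Σ b_i: 113/132·1 + (-875/3348)·1 + 234/5797·1 + 335/918·1 = 1 ✓
b·c: (-875/3348)·(-4/5) + 234/5797·(-11/6) + 335/918·1 = 1/2 ✓
b·c²: (-875/3348)·16/25 + 234/5797·121/36 + 335/918·1 = 1/3 ✓
b·Ac: 234/5797·341/936 + 335/918·279/670 = 1/6 ✓
b·c³: (-875/3348)·(-64/125) + 234/5797·(-1331/216) + 335/918·1 = 1/4 ✓
b·(c∘Ac): 234/5797·(-3751/5616) + 335/918·279/670 = 1/8 ✓
b·Ac²: 234/5797·(-341/1170) + 335/918·873/3350 = 1/12 ✓
b·A²c: 335/918·153/1340 = 1/24 ✓; 4 stages ⇒ order 4.

4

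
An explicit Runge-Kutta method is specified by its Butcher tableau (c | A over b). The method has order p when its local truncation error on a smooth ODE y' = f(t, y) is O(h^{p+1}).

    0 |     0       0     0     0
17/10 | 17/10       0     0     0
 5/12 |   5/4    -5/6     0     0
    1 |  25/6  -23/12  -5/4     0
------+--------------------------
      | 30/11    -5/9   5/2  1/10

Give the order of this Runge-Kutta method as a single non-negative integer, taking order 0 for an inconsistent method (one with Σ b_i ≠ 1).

0

b = (30/11, -5/9, 5/2, 1/10)
c = (0, 17/10, 5/12, 1)
Ac = (0, 0, -17/12, -907/240)
Σ b_i: 30/11·1 + (-5/9)·1 + 5/2·1 + 1/10·1 = 2362/495 ≠ 1 ⇒ order 0.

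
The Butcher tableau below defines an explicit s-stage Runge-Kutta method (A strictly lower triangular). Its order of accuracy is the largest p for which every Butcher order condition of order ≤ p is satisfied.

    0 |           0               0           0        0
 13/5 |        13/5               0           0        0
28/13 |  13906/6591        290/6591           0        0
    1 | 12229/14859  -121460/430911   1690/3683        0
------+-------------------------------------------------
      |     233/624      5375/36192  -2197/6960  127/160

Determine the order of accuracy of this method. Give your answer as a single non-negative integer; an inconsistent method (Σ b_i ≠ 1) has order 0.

4

b = (233/624, 5375/36192, -2197/6960, 127/160)
c = (0, 13/5, 28/13, 1)
Ac = (0, 0, 58/507, 292/1143)
Σ b_i: 233/624·1 + 5375/36192·1 + (-2197/6960)·1 + 127/160·1 = 1 ✓
b·c: 5375/36192·13/5 + (-2197/6960)·28/13 + 127/160·1 = 1/2 ✓
b·c²: 5375/36192·169/25 + (-2197/6960)·784/169 + 127/160·1 = 1/3 ✓
b·Ac: (-2197/6960)·58/507 + 127/160·292/1143 = 1/6 ✓
b·c³: 5375/36192·2197/125 + (-2197/6960)·21952/2197 + 127/160·1 = 1/4 ✓
b·(c∘Ac): (-2197/6960)·1624/6591 + 127/160·292/1143 = 1/8 ✓
b·Ac²: (-2197/6960)·58/195 + 127/160·1276/5715 = 1/12 ✓
b·A²c: 127/160·20/381 = 1/24 ✓; 4 stages ⇒ order 4.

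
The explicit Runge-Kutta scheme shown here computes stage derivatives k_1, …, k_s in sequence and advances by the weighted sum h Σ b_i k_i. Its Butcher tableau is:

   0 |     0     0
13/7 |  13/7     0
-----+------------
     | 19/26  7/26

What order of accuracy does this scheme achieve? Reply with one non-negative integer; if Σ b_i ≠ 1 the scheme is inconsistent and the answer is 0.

2

b = (19/26, 7/26)
c = (0, 13/7)
Σ b_i: 19/26·1 + 7/26·1 = 1 ✓
b·c: 7/26·13/7 = 1/2 ✓; 2 stages ⇒ order 2.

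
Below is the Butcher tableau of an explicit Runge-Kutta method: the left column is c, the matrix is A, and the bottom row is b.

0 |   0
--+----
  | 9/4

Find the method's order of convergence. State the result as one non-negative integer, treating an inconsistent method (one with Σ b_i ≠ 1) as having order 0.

0

b = (9/4)
c = (0)
Σ b_i: 9/4·1 = 9/4 ≠ 1 ⇒ order 0.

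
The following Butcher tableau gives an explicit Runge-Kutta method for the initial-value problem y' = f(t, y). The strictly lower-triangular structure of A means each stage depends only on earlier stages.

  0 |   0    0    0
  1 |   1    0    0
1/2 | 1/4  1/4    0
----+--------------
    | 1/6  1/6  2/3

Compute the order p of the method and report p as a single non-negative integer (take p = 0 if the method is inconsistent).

b = (1/6, 1/6, 2/3)
c = (0, 1, 1/2)
Ac = (0, 0, 1/4)
Σ b_i: 1/6·1 + 1/6·1 + 2/3·1 = 1 ✓
b·c: 1/6·1 + 2/3·1/2 = 1/2 ✓
b·c²: 1/6·1 + 2/3·1/4 = 1/3 ✓
b·Ac: 2/3·1/4 = 1/6 ✓; 3 stages ⇒ order 3.

3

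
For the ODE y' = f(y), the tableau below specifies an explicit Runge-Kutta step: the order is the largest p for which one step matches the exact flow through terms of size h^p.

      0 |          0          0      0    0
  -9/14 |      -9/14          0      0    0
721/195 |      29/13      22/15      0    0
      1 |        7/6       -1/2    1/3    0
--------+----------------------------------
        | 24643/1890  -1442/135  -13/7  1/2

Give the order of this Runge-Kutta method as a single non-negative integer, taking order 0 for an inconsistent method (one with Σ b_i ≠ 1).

b = (24643/1890, -1442/135, -13/7, 1/2)
c = (0, -9/14, 721/195, 1)
Ac = (0, 0, -33/35, 25453/16380)
Σ b_i: 24643/1890·1 + (-1442/135)·1 + (-13/7)·1 + 1/2·1 = 1 ✓
b·c: (-1442/135)·(-9/14) + (-13/7)·721/195 + 1/2·1 = 1/2 ✓
b·c²: (-1442/135)·81/196 + (-13/7)·519841/38025 + 1/2·1 = -599986/20475 ≠ 1/3 ⇒ order 2.
b·Ac: (-13/7)·(-33/35) + 1/2·25453/16380 = 115943/45864 ≠ 1/6

2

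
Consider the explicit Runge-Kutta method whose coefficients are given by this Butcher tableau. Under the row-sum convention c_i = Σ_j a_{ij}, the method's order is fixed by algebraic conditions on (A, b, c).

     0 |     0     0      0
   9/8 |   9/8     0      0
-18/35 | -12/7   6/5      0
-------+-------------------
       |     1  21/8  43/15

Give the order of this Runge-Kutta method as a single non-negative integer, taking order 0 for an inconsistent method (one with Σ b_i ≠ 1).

b = (1, 21/8, 43/15)
c = (0, 9/8, -18/35)
Ac = (0, 0, 27/20)
Σ b_i: 1·1 + 21/8·1 + 43/15·1 = 779/120 ≠ 1 ⇒ order 0.

0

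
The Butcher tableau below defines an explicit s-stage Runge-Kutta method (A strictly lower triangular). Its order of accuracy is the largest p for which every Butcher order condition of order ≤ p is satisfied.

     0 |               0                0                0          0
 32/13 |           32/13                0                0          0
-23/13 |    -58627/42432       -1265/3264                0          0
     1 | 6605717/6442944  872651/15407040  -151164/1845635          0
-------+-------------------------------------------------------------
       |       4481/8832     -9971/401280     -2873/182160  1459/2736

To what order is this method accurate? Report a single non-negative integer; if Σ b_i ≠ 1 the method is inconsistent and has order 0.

4

b = (4481/8832, -9971/401280, -2873/182160, 1459/2736)
c = (0, 32/13, -23/13, 1)
Ac = (0, 0, -1265/1326, 2489/8754)
Σ b_i: 4481/8832·1 + (-9971/401280)·1 + (-2873/182160)·1 + 1459/2736·1 = 1 ✓
b·c: (-9971/401280)·32/13 + (-2873/182160)·(-23/13) + 1459/2736·1 = 1/2 ✓
b·c²: (-9971/401280)·1024/169 + (-2873/182160)·529/169 + 1459/2736·1 = 1/3 ✓
b·Ac: (-2873/182160)·(-1265/1326) + 1459/2736·2489/8754 = 1/6 ✓
b·c³: (-9971/401280)·32768/2197 + (-2873/182160)·(-12167/2197) + 1459/2736·1 = 1/4 ✓
b·(c∘Ac): (-2873/182160)·29095/17238 + 1459/2736·2489/8754 = 1/8 ✓
b·Ac²: (-2873/182160)·(-20240/8619) + 1459/2736·380/4377 = 1/12 ✓
b·A²c: 1459/2736·114/1459 = 1/24 ✓; 4 stages ⇒ order 4.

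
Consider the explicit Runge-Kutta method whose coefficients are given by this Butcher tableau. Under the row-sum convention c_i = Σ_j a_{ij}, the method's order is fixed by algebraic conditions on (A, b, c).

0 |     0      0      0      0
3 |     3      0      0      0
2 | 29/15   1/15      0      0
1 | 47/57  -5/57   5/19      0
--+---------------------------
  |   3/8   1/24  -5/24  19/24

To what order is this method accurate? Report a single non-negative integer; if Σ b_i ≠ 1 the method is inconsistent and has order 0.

b = (3/8, 1/24, -5/24, 19/24)
c = (0, 3, 2, 1)
Ac = (0, 0, 1/5, 5/19)
Σ b_i: 3/8·1 + 1/24·1 + (-5/24)·1 + 19/24·1 = 1 ✓
b·c: 1/24·3 + (-5/24)·2 + 19/24·1 = 1/2 ✓
b·c²: 1/24·9 + (-5/24)·4 + 19/24·1 = 1/3 ✓
b·Ac: (-5/24)·1/5 + 19/24·5/19 = 1/6 ✓
b·c³: 1/24·27 + (-5/24)·8 + 19/24·1 = 1/4 ✓
b·(c∘Ac): (-5/24)·2/5 + 19/24·5/19 = 1/8 ✓
b·Ac²: (-5/24)·3/5 + 19/24·5/19 = 1/12 ✓
b·A²c: 19/24·1/19 = 1/24 ✓; 4 stages ⇒ order 4.

4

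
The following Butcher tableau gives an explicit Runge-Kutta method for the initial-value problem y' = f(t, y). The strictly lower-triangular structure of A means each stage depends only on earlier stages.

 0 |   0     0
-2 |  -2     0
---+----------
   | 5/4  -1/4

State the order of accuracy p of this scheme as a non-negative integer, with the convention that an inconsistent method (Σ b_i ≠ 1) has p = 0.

b = (5/4, -1/4)
c = (0, -2)
Σ b_i: 5/4·1 + (-1/4)·1 = 1 ✓
b·c: (-1/4)·(-2) = 1/2 ✓; 2 stages ⇒ order 2.

2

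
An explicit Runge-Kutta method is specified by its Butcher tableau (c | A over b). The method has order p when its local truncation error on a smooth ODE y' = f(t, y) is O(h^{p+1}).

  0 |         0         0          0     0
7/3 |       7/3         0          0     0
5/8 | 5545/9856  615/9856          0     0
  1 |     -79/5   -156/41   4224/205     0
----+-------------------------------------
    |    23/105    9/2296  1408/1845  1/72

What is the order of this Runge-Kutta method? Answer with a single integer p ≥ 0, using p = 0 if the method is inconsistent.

b = (23/105, 9/2296, 1408/1845, 1/72)
c = (0, 7/3, 5/8, 1)
Ac = (0, 0, 205/1408, 4)
Σ b_i: 23/105·1 + 9/2296·1 + 1408/1845·1 + 1/72·1 = 1 ✓
b·c: 9/2296·7/3 + 1408/1845·5/8 + 1/72·1 = 1/2 ✓
b·c²: 9/2296·49/9 + 1408/1845·25/64 + 1/72·1 = 1/3 ✓
b·Ac: 1408/1845·205/1408 + 1/72·4 = 1/6 ✓
b·c³: 9/2296·343/27 + 1408/1845·125/512 + 1/72·1 = 1/4 ✓
b·(c∘Ac): 1408/1845·1025/11264 + 1/72·4 = 1/8 ✓
b·Ac²: 1408/1845·1435/4224 + 1/72·(-38/3) = 1/12 ✓
b·A²c: 1/72·3 = 1/24 ✓; 4 stages ⇒ order 4.

4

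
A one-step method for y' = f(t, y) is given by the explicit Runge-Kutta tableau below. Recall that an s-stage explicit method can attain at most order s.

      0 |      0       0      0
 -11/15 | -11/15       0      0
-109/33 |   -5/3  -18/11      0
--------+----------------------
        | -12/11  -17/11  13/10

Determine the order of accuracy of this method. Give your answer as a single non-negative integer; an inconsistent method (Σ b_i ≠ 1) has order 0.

b = (-12/11, -17/11, 13/10)
c = (0, -11/15, -109/33)
Ac = (0, 0, 6/5)
Σ b_i: (-12/11)·1 + (-17/11)·1 + 13/10·1 = -147/110 ≠ 1 ⇒ order 0.

0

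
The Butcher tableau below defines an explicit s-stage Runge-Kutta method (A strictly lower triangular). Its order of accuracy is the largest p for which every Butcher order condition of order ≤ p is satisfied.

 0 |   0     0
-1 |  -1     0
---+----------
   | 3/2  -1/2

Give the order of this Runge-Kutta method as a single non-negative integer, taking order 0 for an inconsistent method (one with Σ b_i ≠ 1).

2

b = (3/2, -1/2)
c = (0, -1)
Σ b_i: 3/2·1 + (-1/2)·1 = 1 ✓
b·c: (-1/2)·(-1) = 1/2 ✓; 2 stages ⇒ order 2.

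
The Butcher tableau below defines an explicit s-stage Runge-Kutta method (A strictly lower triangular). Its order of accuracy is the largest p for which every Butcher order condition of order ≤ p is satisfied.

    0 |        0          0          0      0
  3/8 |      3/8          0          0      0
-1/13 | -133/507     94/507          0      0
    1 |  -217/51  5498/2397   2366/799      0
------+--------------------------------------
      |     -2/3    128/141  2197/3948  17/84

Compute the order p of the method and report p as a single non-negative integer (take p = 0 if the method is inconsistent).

4

b = (-2/3, 128/141, 2197/3948, 17/84)
c = (0, 3/8, -1/13, 1)
Ac = (0, 0, 47/676, 43/68)
Σ b_i: (-2/3)·1 + 128/141·1 + 2197/3948·1 + 17/84·1 = 1 ✓
b·c: 128/141·3/8 + 2197/3948·(-1/13) + 17/84·1 = 1/2 ✓
b·c²: 128/141·9/64 + 2197/3948·1/169 + 17/84·1 = 1/3 ✓
b·Ac: 2197/3948·47/676 + 17/84·43/68 = 1/6 ✓
b·c³: 128/141·27/512 + 2197/3948·(-1/2197) + 17/84·1 = 1/4 ✓
b·(c∘Ac): 2197/3948·(-47/8788) + 17/84·43/68 = 1/8 ✓
b·Ac²: 2197/3948·141/5408 + 17/84·185/544 = 1/12 ✓
b·A²c: 17/84·7/34 = 1/24 ✓; 4 stages ⇒ order 4.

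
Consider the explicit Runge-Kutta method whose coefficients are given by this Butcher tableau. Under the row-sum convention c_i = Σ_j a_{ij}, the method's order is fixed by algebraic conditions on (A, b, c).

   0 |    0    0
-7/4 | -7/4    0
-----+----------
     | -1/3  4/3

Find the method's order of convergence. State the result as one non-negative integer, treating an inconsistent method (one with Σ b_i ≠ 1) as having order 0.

1

b = (-1/3, 4/3)
c = (0, -7/4)
Σ b_i: (-1/3)·1 + 4/3·1 = 1 ✓
b·c: 4/3·(-7/4) = -7/3 ≠ 1/2 ⇒ order 1.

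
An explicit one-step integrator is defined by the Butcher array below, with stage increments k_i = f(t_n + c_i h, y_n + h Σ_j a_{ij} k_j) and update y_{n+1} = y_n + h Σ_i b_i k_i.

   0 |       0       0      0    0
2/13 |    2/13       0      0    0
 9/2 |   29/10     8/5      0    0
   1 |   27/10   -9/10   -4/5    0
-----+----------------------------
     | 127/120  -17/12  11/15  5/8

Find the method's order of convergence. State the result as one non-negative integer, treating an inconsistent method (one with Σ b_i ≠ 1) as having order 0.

b = (127/120, -17/12, 11/15, 5/8)
c = (0, 2/13, 9/2, 1)
Ac = (0, 0, 16/65, -243/65)
Σ b_i: 127/120·1 + (-17/12)·1 + 11/15·1 + 5/8·1 = 1 ✓
b·c: (-17/12)·2/13 + 11/15·9/2 + 5/8·1 = 5783/1560 ≠ 1/2 ⇒ order 1.

1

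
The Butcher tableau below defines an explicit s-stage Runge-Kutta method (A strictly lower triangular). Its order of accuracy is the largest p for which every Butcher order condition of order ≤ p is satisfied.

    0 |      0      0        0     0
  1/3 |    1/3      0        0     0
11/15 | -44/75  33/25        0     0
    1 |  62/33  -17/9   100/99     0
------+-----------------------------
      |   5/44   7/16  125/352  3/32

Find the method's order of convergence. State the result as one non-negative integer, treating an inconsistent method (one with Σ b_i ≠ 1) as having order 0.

4

b = (5/44, 7/16, 125/352, 3/32)
c = (0, 1/3, 11/15, 1)
Ac = (0, 0, 11/25, 1/9)
Σ b_i: 5/44·1 + 7/16·1 + 125/352·1 + 3/32·1 = 1 ✓
b·c: 7/16·1/3 + 125/352·11/15 + 3/32·1 = 1/2 ✓
b·c²: 7/16·1/9 + 125/352·121/225 + 3/32·1 = 1/3 ✓
b·Ac: 125/352·11/25 + 3/32·1/9 = 1/6 ✓
b·c³: 7/16·1/27 + 125/352·1331/3375 + 3/32·1 = 1/4 ✓
b·(c∘Ac): 125/352·121/375 + 3/32·1/9 = 1/8 ✓
b·Ac²: 125/352·11/75 + 3/32·1/3 = 1/12 ✓
b·A²c: 3/32·4/9 = 1/24 ✓; 4 stages ⇒ order 4.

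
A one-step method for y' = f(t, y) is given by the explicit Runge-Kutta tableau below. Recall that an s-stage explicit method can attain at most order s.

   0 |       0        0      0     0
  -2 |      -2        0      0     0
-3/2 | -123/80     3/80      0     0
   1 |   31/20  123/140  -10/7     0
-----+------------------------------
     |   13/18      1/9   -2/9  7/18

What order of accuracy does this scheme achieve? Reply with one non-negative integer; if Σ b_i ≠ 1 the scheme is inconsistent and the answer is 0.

4

b = (13/18, 1/9, -2/9, 7/18)
c = (0, -2, -3/2, 1)
Ac = (0, 0, -3/40, 27/70)
Σ b_i: 13/18·1 + 1/9·1 + (-2/9)·1 + 7/18·1 = 1 ✓
b·c: 1/9·(-2) + (-2/9)·(-3/2) + 7/18·1 = 1/2 ✓
b·c²: 1/9·4 + (-2/9)·9/4 + 7/18·1 = 1/3 ✓
b·Ac: (-2/9)·(-3/40) + 7/18·27/70 = 1/6 ✓
b·c³: 1/9·(-8) + (-2/9)·(-27/8) + 7/18·1 = 1/4 ✓
b·(c∘Ac): (-2/9)·9/80 + 7/18·27/70 = 1/8 ✓
b·Ac²: (-2/9)·3/20 + 7/18·3/10 = 1/12 ✓
b·A²c: 7/18·3/28 = 1/24 ✓; 4 stages ⇒ order 4.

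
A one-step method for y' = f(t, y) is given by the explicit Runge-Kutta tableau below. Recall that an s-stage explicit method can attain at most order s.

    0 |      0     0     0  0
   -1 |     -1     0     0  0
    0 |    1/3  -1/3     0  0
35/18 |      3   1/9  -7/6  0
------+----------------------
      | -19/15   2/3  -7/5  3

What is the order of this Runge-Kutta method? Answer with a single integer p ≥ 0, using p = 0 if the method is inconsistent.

1

b = (-19/15, 2/3, -7/5, 3)
c = (0, -1, 0, 35/18)
Ac = (0, 0, 1/3, -1/9)
Σ b_i: (-19/15)·1 + 2/3·1 + (-7/5)·1 + 3·1 = 1 ✓
b·c: 2/3·(-1) + 3·35/18 = 31/6 ≠ 1/2 ⇒ order 1.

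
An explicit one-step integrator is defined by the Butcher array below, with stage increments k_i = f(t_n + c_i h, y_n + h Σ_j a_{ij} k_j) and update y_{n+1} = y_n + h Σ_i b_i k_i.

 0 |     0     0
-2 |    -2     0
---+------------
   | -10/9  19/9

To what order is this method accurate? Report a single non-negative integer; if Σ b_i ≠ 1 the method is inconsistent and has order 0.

b = (-10/9, 19/9)
c = (0, -2)
Σ b_i: (-10/9)·1 + 19/9·1 = 1 ✓
b·c: 19/9·(-2) = -38/9 ≠ 1/2 ⇒ order 1.

1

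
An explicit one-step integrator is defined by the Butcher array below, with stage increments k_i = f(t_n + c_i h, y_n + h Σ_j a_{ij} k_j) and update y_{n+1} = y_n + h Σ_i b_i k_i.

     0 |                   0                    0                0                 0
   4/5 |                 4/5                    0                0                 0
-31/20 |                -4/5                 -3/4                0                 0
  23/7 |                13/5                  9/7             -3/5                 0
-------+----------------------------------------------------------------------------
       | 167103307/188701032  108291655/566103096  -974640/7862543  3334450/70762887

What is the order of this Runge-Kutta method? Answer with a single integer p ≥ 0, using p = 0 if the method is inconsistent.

3

b = (167103307/188701032, 108291655/566103096, -974640/7862543, 3334450/70762887)
c = (0, 4/5, -31/20, 23/7)
Ac = (0, 0, -3/5, 1371/700)
Σ b_i: 167103307/188701032·1 + 108291655/566103096·1 + (-974640/7862543)·1 + 3334450/70762887·1 = 1 ✓
b·c: 108291655/566103096·4/5 + (-974640/7862543)·(-31/20) + 3334450/70762887·23/7 = 1/2 ✓
b·c²: 108291655/566103096·16/25 + (-974640/7862543)·961/400 + 3334450/70762887·529/49 = 1/3 ✓
b·Ac: (-974640/7862543)·(-3/5) + 3334450/70762887·1371/700 = 1/6 ✓
b·c³: 108291655/566103096·64/125 + (-974640/7862543)·(-29791/8000) + 3334450/70762887·12167/343 = 36837785861/16511340300 ≠ 1/4 ⇒ order 3.
b·(c∘Ac): (-974640/7862543)·93/100 + 3334450/70762887·31533/4900 = 44334899/235876290 ≠ 1/8
b·Ac²: (-974640/7862543)·(-12/25) + 3334450/70762887·(-8661/14000) = 5726963/188701032 ≠ 1/12
b·A²c: 3334450/70762887·9/25 = 133378/7862543 ≠ 1/24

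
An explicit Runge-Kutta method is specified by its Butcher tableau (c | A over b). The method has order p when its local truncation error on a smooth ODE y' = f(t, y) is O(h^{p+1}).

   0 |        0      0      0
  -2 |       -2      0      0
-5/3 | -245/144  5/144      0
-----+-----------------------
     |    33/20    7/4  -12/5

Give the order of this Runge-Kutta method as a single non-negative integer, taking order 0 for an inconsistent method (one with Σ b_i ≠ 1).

3

b = (33/20, 7/4, -12/5)
c = (0, -2, -5/3)
Ac = (0, 0, -5/72)
Σ b_i: 33/20·1 + 7/4·1 + (-12/5)·1 = 1 ✓
b·c: 7/4·(-2) + (-12/5)·(-5/3) = 1/2 ✓
b·c²: 7/4·4 + (-12/5)·25/9 = 1/3 ✓
b·Ac: (-12/5)·(-5/72) = 1/6 ✓; 3 stages ⇒ order 3.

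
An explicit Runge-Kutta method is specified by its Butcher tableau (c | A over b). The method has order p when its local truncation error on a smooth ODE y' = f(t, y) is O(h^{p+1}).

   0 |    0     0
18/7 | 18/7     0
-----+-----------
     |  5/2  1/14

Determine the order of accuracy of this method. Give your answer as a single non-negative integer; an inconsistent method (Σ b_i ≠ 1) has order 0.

b = (5/2, 1/14)
c = (0, 18/7)
Σ b_i: 5/2·1 + 1/14·1 = 18/7 ≠ 1 ⇒ order 0.

0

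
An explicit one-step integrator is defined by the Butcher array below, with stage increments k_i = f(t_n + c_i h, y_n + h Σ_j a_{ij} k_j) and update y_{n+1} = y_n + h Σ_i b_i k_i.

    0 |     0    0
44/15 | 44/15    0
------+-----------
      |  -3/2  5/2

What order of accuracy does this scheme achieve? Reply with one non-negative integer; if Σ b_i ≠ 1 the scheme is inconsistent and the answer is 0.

1

b = (-3/2, 5/2)
c = (0, 44/15)
Σ b_i: (-3/2)·1 + 5/2·1 = 1 ✓
b·c: 5/2·44/15 = 22/3 ≠ 1/2 ⇒ order 1.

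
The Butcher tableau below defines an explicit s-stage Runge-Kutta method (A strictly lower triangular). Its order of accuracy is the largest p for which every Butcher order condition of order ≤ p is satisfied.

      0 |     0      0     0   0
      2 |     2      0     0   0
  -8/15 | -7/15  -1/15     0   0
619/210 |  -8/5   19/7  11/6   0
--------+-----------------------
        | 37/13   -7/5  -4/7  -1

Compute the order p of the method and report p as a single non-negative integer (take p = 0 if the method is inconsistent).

0

b = (37/13, -7/5, -4/7, -1)
c = (0, 2, -8/15, 619/210)
Ac = (0, 0, -2/15, 1402/315)
Σ b_i: 37/13·1 + (-7/5)·1 + (-4/7)·1 + (-1)·1 = -57/455 ≠ 1 ⇒ order 0.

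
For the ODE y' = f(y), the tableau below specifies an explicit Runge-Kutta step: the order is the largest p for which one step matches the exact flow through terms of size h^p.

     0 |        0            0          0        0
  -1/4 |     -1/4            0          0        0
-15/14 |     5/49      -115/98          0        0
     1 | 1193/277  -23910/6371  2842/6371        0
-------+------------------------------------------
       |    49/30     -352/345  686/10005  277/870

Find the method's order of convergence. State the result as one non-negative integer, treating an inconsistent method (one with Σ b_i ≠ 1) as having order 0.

b = (49/30, -352/345, 686/10005, 277/870)
c = (0, -1/4, -15/14, 1)
Ac = (0, 0, 115/392, 255/554)
Σ b_i: 49/30·1 + (-352/345)·1 + 686/10005·1 + 277/870·1 = 1 ✓
b·c: (-352/345)·(-1/4) + 686/10005·(-15/14) + 277/870·1 = 1/2 ✓
b·c²: (-352/345)·1/16 + 686/10005·225/196 + 277/870·1 = 1/3 ✓
b·Ac: 686/10005·115/392 + 277/870·255/554 = 1/6 ✓
b·c³: (-352/345)·(-1/64) + 686/10005·(-3375/2744) + 277/870·1 = 1/4 ✓
b·(c∘Ac): 686/10005·(-1725/5488) + 277/870·255/554 = 1/8 ✓
b·Ac²: 686/10005·(-115/1568) + 277/870·615/2216 = 1/12 ✓
b·A²c: 277/870·145/1108 = 1/24 ✓; 4 stages ⇒ order 4.

4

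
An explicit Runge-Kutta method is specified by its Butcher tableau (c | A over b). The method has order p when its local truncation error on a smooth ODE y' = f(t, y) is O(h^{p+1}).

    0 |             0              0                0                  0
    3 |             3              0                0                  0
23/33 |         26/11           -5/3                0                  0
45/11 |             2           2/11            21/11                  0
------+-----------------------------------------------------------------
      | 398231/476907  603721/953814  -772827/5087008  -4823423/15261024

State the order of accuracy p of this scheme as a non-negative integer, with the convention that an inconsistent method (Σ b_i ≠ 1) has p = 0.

3

b = (398231/476907, 603721/953814, -772827/5087008, -4823423/15261024)
c = (0, 3, 23/33, 45/11)
Ac = (0, 0, -5, 227/121)
Σ b_i: 398231/476907·1 + 603721/953814·1 + (-772827/5087008)·1 + (-4823423/15261024)·1 = 1 ✓
b·c: 603721/953814·3 + (-772827/5087008)·23/33 + (-4823423/15261024)·45/11 = 1/2 ✓
b·c²: 603721/953814·9 + (-772827/5087008)·529/1089 + (-4823423/15261024)·2025/121 = 1/3 ✓
b·Ac: (-772827/5087008)·(-5) + (-4823423/15261024)·227/121 = 1/6 ✓
b·c³: 603721/953814·27 + (-772827/5087008)·12167/35937 + (-4823423/15261024)·91125/1331 = -144800287/31475862 ≠ 1/4 ⇒ order 3.
b·(c∘Ac): (-772827/5087008)·(-115/33) + (-4823423/15261024)·10215/1331 = -3315890/1748659 ≠ 1/8
b·Ac²: (-772827/5087008)·(-15) + (-4823423/15261024)·10237/3993 = 184892641/125903448 ≠ 1/12
b·A²c: (-4823423/15261024)·(-105/11) = 15347255/5087008 ≠ 1/24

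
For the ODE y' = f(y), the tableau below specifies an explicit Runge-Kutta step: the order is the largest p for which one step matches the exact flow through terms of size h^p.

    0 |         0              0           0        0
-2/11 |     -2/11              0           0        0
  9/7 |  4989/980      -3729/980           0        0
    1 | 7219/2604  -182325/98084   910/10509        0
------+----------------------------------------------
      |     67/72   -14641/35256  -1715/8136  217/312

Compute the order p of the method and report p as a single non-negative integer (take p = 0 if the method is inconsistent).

b = (67/72, -14641/35256, -1715/8136, 217/312)
c = (0, -2/11, 9/7, 1)
Ac = (0, 0, 339/490, 195/434)
Σ b_i: 67/72·1 + (-14641/35256)·1 + (-1715/8136)·1 + 217/312·1 = 1 ✓
b·c: (-14641/35256)·(-2/11) + (-1715/8136)·9/7 + 217/312·1 = 1/2 ✓
b·c²: (-14641/35256)·4/121 + (-1715/8136)·81/49 + 217/312·1 = 1/3 ✓
b·Ac: (-1715/8136)·339/490 + 217/312·195/434 = 1/6 ✓
b·c³: (-14641/35256)·(-8/1331) + (-1715/8136)·729/343 + 217/312·1 = 1/4 ✓
b·(c∘Ac): (-1715/8136)·3051/3430 + 217/312·195/434 = 1/8 ✓
b·Ac²: (-1715/8136)·(-339/2695) + 217/312·195/2387 = 1/12 ✓
b·A²c: 217/312·13/217 = 1/24 ✓; 4 stages ⇒ order 4.

4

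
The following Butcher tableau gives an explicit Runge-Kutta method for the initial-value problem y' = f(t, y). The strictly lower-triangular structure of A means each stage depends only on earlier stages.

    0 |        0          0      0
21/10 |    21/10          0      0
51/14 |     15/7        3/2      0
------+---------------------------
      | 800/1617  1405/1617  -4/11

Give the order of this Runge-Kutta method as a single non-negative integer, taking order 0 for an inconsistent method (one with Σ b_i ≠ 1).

b = (800/1617, 1405/1617, -4/11)
c = (0, 21/10, 51/14)
Ac = (0, 0, 63/20)
Σ b_i: 800/1617·1 + 1405/1617·1 + (-4/11)·1 = 1 ✓
b·c: 1405/1617·21/10 + (-4/11)·51/14 = 1/2 ✓
b·c²: 1405/1617·441/100 + (-4/11)·2601/196 = -10713/10780 ≠ 1/3 ⇒ order 2.
b·Ac: (-4/11)·63/20 = -63/55 ≠ 1/6

2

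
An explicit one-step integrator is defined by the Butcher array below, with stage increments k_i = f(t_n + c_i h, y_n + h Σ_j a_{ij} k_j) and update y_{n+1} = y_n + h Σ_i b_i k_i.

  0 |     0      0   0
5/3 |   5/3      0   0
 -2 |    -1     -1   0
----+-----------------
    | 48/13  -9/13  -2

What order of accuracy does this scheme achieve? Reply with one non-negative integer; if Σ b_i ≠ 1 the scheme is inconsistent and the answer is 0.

b = (48/13, -9/13, -2)
c = (0, 5/3, -2)
Ac = (0, 0, -5/3)
Σ b_i: 48/13·1 + (-9/13)·1 + (-2)·1 = 1 ✓
b·c: (-9/13)·5/3 + (-2)·(-2) = 37/13 ≠ 1/2 ⇒ order 1.

1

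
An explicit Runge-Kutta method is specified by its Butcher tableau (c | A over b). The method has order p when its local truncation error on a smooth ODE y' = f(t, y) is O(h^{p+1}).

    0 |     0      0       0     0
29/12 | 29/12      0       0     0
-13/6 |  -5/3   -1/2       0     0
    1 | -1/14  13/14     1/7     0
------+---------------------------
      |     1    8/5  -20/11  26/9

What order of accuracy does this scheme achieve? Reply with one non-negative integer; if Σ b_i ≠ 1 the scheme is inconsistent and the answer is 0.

0

b = (1, 8/5, -20/11, 26/9)
c = (0, 29/12, -13/6, 1)
Ac = (0, 0, -29/24, 325/168)
Σ b_i: 1·1 + 8/5·1 + (-20/11)·1 + 26/9·1 = 1817/495 ≠ 1 ⇒ order 0.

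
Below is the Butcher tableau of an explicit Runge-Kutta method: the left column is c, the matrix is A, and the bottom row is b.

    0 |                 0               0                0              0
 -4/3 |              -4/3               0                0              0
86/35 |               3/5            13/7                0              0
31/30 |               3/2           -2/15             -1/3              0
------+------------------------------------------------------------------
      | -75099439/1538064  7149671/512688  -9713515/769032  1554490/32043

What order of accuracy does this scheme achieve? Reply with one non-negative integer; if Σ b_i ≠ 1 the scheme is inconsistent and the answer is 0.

3

b = (-75099439/1538064, 7149671/512688, -9713515/769032, 1554490/32043)
c = (0, -4/3, 86/35, 31/30)
Ac = (0, 0, -52/21, -202/315)
Σ b_i: (-75099439/1538064)·1 + 7149671/512688·1 + (-9713515/769032)·1 + 1554490/32043·1 = 1 ✓
b·c: 7149671/512688·(-4/3) + (-9713515/769032)·86/35 + 1554490/32043·31/30 = 1/2 ✓
b·c²: 7149671/512688·16/9 + (-9713515/769032)·7396/1225 + 1554490/32043·961/900 = 1/3 ✓
b·Ac: (-9713515/769032)·(-52/21) + 1554490/32043·(-202/315) = 1/6 ✓
b·c³: 7149671/512688·(-64/27) + (-9713515/769032)·636056/42875 + 1554490/32043·29791/27000 = -101081915731/605612700 ≠ 1/4 ⇒ order 3.
b·(c∘Ac): (-9713515/769032)·(-4472/735) + 1554490/32043·(-3131/4725) = 193379861/4325805 ≠ 1/8
b·Ac²: (-9713515/769032)·208/63 + 1554490/32043·(-74404/33075) = -1522445402/10093545 ≠ 1/12
b·A²c: 1554490/32043·52/63 = 11547640/288387 ≠ 1/24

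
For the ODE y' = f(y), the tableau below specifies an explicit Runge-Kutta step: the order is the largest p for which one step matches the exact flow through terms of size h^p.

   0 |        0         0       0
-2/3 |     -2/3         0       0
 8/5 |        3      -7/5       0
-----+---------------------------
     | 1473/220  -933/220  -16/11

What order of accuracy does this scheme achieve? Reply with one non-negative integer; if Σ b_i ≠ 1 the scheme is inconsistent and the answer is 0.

2

b = (1473/220, -933/220, -16/11)
c = (0, -2/3, 8/5)
Ac = (0, 0, 14/15)
Σ b_i: 1473/220·1 + (-933/220)·1 + (-16/11)·1 = 1 ✓
b·c: (-933/220)·(-2/3) + (-16/11)·8/5 = 1/2 ✓
b·c²: (-933/220)·4/9 + (-16/11)·64/25 = -4627/825 ≠ 1/3 ⇒ order 2.
b·Ac: (-16/11)·14/15 = -224/165 ≠ 1/6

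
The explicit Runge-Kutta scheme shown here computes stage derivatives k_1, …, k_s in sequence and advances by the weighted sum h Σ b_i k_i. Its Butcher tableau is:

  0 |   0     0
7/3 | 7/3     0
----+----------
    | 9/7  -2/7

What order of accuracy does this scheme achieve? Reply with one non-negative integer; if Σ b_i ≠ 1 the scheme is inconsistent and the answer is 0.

1

b = (9/7, -2/7)
c = (0, 7/3)
Σ b_i: 9/7·1 + (-2/7)·1 = 1 ✓
b·c: (-2/7)·7/3 = -2/3 ≠ 1/2 ⇒ order 1.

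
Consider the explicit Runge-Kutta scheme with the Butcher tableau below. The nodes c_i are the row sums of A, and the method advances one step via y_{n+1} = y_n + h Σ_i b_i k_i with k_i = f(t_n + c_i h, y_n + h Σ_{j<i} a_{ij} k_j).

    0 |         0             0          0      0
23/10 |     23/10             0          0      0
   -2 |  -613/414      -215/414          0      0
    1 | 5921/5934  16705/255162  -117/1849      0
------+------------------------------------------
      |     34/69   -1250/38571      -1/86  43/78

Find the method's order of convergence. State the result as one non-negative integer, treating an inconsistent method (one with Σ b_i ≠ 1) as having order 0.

b = (34/69, -1250/38571, -1/86, 43/78)
c = (0, 23/10, -2, 1)
Ac = (0, 0, -43/36, 143/516)
Σ b_i: 34/69·1 + (-1250/38571)·1 + (-1/86)·1 + 43/78·1 = 1 ✓
b·c: (-1250/38571)·23/10 + (-1/86)·(-2) + 43/78·1 = 1/2 ✓
b·c²: (-1250/38571)·529/100 + (-1/86)·4 + 43/78·1 = 1/3 ✓
b·Ac: (-1/86)·(-43/36) + 43/78·143/516 = 1/6 ✓
b·c³: (-1250/38571)·12167/1000 + (-1/86)·(-8) + 43/78·1 = 1/4 ✓
b·(c∘Ac): (-1/86)·43/18 + 43/78·143/516 = 1/8 ✓
b·Ac²: (-1/86)·(-989/360) + 43/78·481/5160 = 1/12 ✓
b·A²c: 43/78·13/172 = 1/24 ✓; 4 stages ⇒ order 4.

4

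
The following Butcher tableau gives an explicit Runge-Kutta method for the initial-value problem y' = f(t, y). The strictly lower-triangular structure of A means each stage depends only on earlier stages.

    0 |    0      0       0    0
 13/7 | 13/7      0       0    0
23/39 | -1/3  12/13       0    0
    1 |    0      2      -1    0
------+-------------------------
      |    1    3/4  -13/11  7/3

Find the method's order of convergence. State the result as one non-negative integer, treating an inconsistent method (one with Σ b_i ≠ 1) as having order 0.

0

b = (1, 3/4, -13/11, 7/3)
c = (0, 13/7, 23/39, 1)
Ac = (0, 0, 12/7, 853/273)
Σ b_i: 1·1 + 3/4·1 + (-13/11)·1 + 7/3·1 = 383/132 ≠ 1 ⇒ order 0.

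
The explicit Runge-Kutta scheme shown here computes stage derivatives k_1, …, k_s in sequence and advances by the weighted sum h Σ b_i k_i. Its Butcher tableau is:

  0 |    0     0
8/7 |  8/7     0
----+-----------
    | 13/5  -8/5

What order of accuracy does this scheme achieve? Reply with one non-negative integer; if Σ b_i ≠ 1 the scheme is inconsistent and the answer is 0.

1

b = (13/5, -8/5)
c = (0, 8/7)
Σ b_i: 13/5·1 + (-8/5)·1 = 1 ✓
b·c: (-8/5)·8/7 = -64/35 ≠ 1/2 ⇒ order 1.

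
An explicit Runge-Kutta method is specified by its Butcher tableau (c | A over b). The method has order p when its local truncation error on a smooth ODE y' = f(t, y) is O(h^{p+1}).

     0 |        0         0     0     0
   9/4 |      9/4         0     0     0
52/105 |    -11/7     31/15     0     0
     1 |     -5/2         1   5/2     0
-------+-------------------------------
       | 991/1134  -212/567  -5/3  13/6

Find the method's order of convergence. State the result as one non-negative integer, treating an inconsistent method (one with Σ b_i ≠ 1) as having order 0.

2

b = (991/1134, -212/567, -5/3, 13/6)
c = (0, 9/4, 52/105, 1)
Ac = (0, 0, 93/20, 293/84)
Σ b_i: 991/1134·1 + (-212/567)·1 + (-5/3)·1 + 13/6·1 = 1 ✓
b·c: (-212/567)·9/4 + (-5/3)·52/105 + 13/6·1 = 1/2 ✓
b·c²: (-212/567)·81/16 + (-5/3)·2704/11025 + 13/6·1 = -3571/26460 ≠ 1/3 ⇒ order 2.
b·Ac: (-5/3)·93/20 + 13/6·293/84 = -97/504 ≠ 1/6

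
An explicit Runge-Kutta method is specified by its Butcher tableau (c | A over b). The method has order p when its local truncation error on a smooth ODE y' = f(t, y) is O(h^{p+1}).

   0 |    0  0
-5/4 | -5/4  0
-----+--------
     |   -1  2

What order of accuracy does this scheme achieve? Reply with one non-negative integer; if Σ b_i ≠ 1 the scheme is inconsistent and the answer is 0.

b = (-1, 2)
c = (0, -5/4)
Σ b_i: (-1)·1 + 2·1 = 1 ✓
b·c: 2·(-5/4) = -5/2 ≠ 1/2 ⇒ order 1.

1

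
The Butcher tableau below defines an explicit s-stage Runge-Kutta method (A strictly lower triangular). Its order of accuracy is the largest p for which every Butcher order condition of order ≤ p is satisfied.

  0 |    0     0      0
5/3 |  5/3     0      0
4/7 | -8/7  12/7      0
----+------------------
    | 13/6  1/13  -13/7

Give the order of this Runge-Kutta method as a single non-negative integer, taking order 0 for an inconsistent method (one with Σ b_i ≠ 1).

0

b = (13/6, 1/13, -13/7)
c = (0, 5/3, 4/7)
Ac = (0, 0, 20/7)
Σ b_i: 13/6·1 + 1/13·1 + (-13/7)·1 = 211/546 ≠ 1 ⇒ order 0.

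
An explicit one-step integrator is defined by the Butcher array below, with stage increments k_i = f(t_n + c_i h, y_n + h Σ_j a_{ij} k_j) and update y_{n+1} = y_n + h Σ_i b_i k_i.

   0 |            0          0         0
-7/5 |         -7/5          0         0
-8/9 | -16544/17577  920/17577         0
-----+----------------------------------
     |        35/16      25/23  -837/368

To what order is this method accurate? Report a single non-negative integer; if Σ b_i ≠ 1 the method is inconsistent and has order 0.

b = (35/16, 25/23, -837/368)
c = (0, -7/5, -8/9)
Ac = (0, 0, -184/2511)
Σ b_i: 35/16·1 + 25/23·1 + (-837/368)·1 = 1 ✓
b·c: 25/23·(-7/5) + (-837/368)·(-8/9) = 1/2 ✓
b·c²: 25/23·49/25 + (-837/368)·64/81 = 1/3 ✓
b·Ac: (-837/368)·(-184/2511) = 1/6 ✓; 3 stages ⇒ order 3.

3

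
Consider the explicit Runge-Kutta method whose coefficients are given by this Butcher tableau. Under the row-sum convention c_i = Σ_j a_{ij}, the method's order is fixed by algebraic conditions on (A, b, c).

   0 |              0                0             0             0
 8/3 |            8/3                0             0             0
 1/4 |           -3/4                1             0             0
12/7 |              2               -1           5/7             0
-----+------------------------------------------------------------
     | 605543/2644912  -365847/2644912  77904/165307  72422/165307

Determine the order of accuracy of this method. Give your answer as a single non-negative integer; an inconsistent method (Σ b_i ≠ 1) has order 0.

b = (605543/2644912, -365847/2644912, 77904/165307, 72422/165307)
c = (0, 8/3, 1/4, 12/7)
Ac = (0, 0, 8/3, -209/84)
Σ b_i: 605543/2644912·1 + (-365847/2644912)·1 + 77904/165307·1 + 72422/165307·1 = 1 ✓
b·c: (-365847/2644912)·8/3 + 77904/165307·1/4 + 72422/165307·12/7 = 1/2 ✓
b·c²: (-365847/2644912)·64/9 + 77904/165307·1/16 + 72422/165307·144/49 = 1/3 ✓
b·Ac: 77904/165307·8/3 + 72422/165307·(-209/84) = 1/6 ✓
b·c³: (-365847/2644912)·512/27 + 77904/165307·1/64 + 72422/165307·1728/343 = -17016133/41657364 ≠ 1/4 ⇒ order 3.
b·(c∘Ac): 77904/165307·2/3 + 72422/165307·(-209/49) = -256966/165307 ≠ 1/8
b·Ac²: 77904/165307·64/9 + 72422/165307·(-7123/1008) = 3039569/11902104 ≠ 1/12
b·A²c: 72422/165307·40/21 = 413840/495921 ≠ 1/24

3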